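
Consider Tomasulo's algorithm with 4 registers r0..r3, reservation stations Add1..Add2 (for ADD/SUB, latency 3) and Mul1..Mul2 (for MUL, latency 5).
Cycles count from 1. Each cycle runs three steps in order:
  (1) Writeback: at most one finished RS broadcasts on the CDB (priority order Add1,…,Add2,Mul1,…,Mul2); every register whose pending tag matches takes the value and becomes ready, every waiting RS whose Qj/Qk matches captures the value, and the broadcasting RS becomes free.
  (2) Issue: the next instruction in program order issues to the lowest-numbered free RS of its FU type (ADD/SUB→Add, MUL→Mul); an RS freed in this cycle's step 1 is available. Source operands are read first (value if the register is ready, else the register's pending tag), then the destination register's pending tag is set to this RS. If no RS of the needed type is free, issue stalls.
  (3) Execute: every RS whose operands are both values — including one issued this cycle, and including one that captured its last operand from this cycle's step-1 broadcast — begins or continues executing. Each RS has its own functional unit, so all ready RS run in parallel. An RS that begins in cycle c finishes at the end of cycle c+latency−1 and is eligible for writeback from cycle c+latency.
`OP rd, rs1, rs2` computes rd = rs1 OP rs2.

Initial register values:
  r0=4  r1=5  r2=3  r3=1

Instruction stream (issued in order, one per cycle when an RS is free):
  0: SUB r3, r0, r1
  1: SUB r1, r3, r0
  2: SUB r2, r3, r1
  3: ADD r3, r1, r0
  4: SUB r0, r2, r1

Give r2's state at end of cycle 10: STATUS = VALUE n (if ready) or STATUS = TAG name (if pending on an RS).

STATUS = VALUE 4

cycle 1: issue SUB r3<-Add1 // r0:4,r1:5,r2:3,r3:Add1
cycle 2: issue SUB r1<-Add2 // r0:4,r1:Add2,r2:3,r3:Add1
cycle 3: stall // r0:4,r1:Add2,r2:3,r3:Add1
cycle 4: CDB Add1=-1; issue SUB r2<-Add1 // r0:4,r1:Add2,r2:Add1,r3:-1
cycle 5: stall // r0:4,r1:Add2,r2:Add1,r3:-1
cycle 6: stall // r0:4,r1:Add2,r2:Add1,r3:-1
cycle 7: CDB Add2=-5; issue ADD r3<-Add2 // r0:4,r1:-5,r2:Add1,r3:Add2
cycle 8: stall // r0:4,r1:-5,r2:Add1,r3:Add2
cycle 9: stall // r0:4,r1:-5,r2:Add1,r3:Add2
cycle 10: CDB Add1=4; issue SUB r0<-Add1 // r0:Add1,r1:-5,r2:4,r3:Add2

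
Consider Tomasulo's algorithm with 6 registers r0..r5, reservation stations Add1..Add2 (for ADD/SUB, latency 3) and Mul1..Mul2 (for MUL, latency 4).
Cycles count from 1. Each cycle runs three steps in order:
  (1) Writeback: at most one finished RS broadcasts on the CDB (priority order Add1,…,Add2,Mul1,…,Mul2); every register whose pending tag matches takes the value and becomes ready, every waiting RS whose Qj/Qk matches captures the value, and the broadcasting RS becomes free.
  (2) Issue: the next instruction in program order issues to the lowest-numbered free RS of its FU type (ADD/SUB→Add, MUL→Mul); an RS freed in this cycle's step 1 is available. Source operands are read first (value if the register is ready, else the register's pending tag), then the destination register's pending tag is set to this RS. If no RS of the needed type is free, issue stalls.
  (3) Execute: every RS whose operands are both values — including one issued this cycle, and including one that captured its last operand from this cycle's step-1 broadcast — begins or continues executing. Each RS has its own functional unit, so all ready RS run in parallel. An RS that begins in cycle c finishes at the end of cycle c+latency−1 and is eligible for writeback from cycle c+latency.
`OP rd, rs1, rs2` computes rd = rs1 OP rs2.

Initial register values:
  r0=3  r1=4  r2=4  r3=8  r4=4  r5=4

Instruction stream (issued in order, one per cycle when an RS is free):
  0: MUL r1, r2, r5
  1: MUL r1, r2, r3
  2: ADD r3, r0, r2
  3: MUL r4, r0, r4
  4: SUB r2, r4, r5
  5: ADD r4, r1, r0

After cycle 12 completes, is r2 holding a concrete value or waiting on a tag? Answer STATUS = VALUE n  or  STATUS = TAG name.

c1: issue MUL r1<-Mul1 | r0:3,r1:Mul1,r2:4,r3:8,r4:4,r5:4
c2: issue MUL r1<-Mul2 | r0:3,r1:Mul2,r2:4,r3:8,r4:4,r5:4
c3: issue ADD r3<-Add1 | r0:3,r1:Mul2,r2:4,r3:Add1,r4:4,r5:4
c4: stall | r0:3,r1:Mul2,r2:4,r3:Add1,r4:4,r5:4
c5: CDB Mul1=16; issue MUL r4<-Mul1 | r0:3,r1:Mul2,r2:4,r3:Add1,r4:Mul1,r5:4
c6: CDB Add1=7; issue SUB r2<-Add1 | r0:3,r1:Mul2,r2:Add1,r3:7,r4:Mul1,r5:4
c7: CDB Mul2=32; issue ADD r4<-Add2 | r0:3,r1:32,r2:Add1,r3:7,r4:Add2,r5:4
c8: - | r0:3,r1:32,r2:Add1,r3:7,r4:Add2,r5:4
c9: CDB Mul1=12 | r0:3,r1:32,r2:Add1,r3:7,r4:Add2,r5:4
c10: CDB Add2=35 | r0:3,r1:32,r2:Add1,r3:7,r4:35,r5:4
c11: - | r0:3,r1:32,r2:Add1,r3:7,r4:35,r5:4
c12: CDB Add1=8 | r0:3,r1:32,r2:8,r3:7,r4:35,r5:4

STATUS = VALUE 8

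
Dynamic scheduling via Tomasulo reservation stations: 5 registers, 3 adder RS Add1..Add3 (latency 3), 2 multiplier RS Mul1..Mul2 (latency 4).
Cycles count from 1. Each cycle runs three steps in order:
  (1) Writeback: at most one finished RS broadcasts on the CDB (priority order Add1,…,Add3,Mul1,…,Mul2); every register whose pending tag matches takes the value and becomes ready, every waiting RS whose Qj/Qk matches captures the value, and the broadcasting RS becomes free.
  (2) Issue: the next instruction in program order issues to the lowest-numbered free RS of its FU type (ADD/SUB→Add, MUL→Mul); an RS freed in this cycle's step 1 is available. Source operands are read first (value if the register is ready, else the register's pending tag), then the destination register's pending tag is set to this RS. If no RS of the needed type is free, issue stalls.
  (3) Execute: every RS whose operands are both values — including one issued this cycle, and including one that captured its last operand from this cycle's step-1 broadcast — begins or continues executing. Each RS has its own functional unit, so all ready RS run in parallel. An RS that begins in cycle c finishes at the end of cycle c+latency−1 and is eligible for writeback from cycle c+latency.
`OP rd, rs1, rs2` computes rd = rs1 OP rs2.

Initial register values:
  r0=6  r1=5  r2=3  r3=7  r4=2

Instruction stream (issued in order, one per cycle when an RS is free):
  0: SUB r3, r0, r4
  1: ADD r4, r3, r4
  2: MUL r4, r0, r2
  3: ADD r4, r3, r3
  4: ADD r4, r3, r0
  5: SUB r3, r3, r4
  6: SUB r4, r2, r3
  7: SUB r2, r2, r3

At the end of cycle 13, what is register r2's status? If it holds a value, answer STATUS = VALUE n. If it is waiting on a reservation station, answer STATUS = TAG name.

c1: issue SUB r3<-Add1 | r0:6,r1:5,r2:3,r3:Add1,r4:2
c2: issue ADD r4<-Add2 | r0:6,r1:5,r2:3,r3:Add1,r4:Add2
c3: issue MUL r4<-Mul1 | r0:6,r1:5,r2:3,r3:Add1,r4:Mul1
c4: CDB Add1=4; issue ADD r4<-Add1 | r0:6,r1:5,r2:3,r3:4,r4:Add1
c5: issue ADD r4<-Add3 | r0:6,r1:5,r2:3,r3:4,r4:Add3
c6: stall | r0:6,r1:5,r2:3,r3:4,r4:Add3
c7: CDB Add1=8; issue SUB r3<-Add1 | r0:6,r1:5,r2:3,r3:Add1,r4:Add3
c8: CDB Add2=6; issue SUB r4<-Add2 | r0:6,r1:5,r2:3,r3:Add1,r4:Add2
c9: CDB Add3=10; issue SUB r2<-Add3 | r0:6,r1:5,r2:Add3,r3:Add1,r4:Add2
c10: CDB Mul1=18 | r0:6,r1:5,r2:Add3,r3:Add1,r4:Add2
c11: - | r0:6,r1:5,r2:Add3,r3:Add1,r4:Add2
c12: CDB Add1=-6 | r0:6,r1:5,r2:Add3,r3:-6,r4:Add2
c13: - | r0:6,r1:5,r2:Add3,r3:-6,r4:Add2

STATUS = TAG Add3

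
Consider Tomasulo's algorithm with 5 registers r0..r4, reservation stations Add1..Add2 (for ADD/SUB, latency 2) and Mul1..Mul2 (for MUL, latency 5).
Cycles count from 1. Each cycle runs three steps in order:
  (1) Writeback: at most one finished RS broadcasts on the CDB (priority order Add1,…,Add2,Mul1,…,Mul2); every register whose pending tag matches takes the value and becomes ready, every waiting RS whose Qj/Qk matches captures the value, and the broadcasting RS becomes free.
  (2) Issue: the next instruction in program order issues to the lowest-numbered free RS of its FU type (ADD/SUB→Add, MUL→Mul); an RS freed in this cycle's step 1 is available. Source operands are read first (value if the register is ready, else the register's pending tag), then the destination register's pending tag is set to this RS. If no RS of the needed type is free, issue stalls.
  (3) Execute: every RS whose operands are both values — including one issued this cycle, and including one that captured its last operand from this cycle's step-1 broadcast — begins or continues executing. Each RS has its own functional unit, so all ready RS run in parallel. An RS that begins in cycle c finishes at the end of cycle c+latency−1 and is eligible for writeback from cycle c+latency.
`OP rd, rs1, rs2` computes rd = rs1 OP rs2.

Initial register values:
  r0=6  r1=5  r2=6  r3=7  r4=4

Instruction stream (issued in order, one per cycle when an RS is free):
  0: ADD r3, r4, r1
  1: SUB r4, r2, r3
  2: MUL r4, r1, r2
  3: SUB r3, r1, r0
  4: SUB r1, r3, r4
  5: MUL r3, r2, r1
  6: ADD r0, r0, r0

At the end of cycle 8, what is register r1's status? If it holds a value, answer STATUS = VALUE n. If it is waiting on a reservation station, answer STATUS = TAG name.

STATUS = TAG Add2

  c1: issue ADD r3<-Add1  regs: r0:6,r1:5,r2:6,r3:Add1,r4:4
  c2: issue SUB r4<-Add2  regs: r0:6,r1:5,r2:6,r3:Add1,r4:Add2
  c3: CDB Add1=9; issue MUL r4<-Mul1  regs: r0:6,r1:5,r2:6,r3:9,r4:Mul1
  c4: issue SUB r3<-Add1  regs: r0:6,r1:5,r2:6,r3:Add1,r4:Mul1
  c5: CDB Add2=-3; issue SUB r1<-Add2  regs: r0:6,r1:Add2,r2:6,r3:Add1,r4:Mul1
  c6: CDB Add1=-1; issue MUL r3<-Mul2  regs: r0:6,r1:Add2,r2:6,r3:Mul2,r4:Mul1
  c7: issue ADD r0<-Add1  regs: r0:Add1,r1:Add2,r2:6,r3:Mul2,r4:Mul1
  c8: CDB Mul1=30  regs: r0:Add1,r1:Add2,r2:6,r3:Mul2,r4:30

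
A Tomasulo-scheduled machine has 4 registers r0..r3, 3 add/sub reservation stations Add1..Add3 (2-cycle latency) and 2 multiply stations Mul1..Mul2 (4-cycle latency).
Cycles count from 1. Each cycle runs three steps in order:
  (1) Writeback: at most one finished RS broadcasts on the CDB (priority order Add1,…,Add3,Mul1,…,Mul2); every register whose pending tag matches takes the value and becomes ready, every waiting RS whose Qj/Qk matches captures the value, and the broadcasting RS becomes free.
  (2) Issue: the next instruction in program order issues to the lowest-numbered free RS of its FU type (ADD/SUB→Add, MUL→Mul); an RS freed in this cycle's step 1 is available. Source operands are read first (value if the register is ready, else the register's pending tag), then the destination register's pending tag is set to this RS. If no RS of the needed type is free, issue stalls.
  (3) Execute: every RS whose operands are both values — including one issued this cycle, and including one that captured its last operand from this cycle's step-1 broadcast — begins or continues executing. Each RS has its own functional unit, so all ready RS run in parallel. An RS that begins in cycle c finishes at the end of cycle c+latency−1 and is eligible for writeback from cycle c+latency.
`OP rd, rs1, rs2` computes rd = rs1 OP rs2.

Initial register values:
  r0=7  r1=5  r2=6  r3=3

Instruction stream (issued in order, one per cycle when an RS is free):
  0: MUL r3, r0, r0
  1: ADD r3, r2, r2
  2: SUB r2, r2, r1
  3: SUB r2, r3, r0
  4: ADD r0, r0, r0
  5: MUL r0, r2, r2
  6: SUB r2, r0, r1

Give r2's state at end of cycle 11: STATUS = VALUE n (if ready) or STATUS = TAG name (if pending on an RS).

c1: issue MUL r3<-Mul1 | r0:7,r1:5,r2:6,r3:Mul1
c2: issue ADD r3<-Add1 | r0:7,r1:5,r2:6,r3:Add1
c3: issue SUB r2<-Add2 | r0:7,r1:5,r2:Add2,r3:Add1
c4: CDB Add1=12; issue SUB r2<-Add1 | r0:7,r1:5,r2:Add1,r3:12
c5: CDB Add2=1; issue ADD r0<-Add2 | r0:Add2,r1:5,r2:Add1,r3:12
c6: CDB Add1=5; issue MUL r0<-Mul2 | r0:Mul2,r1:5,r2:5,r3:12
c7: CDB Add2=14; issue SUB r2<-Add1 | r0:Mul2,r1:5,r2:Add1,r3:12
c8: CDB Mul1=49 | r0:Mul2,r1:5,r2:Add1,r3:12
c9: - | r0:Mul2,r1:5,r2:Add1,r3:12
c10: CDB Mul2=25 | r0:25,r1:5,r2:Add1,r3:12
c11: - | r0:25,r1:5,r2:Add1,r3:12

STATUS = TAG Add1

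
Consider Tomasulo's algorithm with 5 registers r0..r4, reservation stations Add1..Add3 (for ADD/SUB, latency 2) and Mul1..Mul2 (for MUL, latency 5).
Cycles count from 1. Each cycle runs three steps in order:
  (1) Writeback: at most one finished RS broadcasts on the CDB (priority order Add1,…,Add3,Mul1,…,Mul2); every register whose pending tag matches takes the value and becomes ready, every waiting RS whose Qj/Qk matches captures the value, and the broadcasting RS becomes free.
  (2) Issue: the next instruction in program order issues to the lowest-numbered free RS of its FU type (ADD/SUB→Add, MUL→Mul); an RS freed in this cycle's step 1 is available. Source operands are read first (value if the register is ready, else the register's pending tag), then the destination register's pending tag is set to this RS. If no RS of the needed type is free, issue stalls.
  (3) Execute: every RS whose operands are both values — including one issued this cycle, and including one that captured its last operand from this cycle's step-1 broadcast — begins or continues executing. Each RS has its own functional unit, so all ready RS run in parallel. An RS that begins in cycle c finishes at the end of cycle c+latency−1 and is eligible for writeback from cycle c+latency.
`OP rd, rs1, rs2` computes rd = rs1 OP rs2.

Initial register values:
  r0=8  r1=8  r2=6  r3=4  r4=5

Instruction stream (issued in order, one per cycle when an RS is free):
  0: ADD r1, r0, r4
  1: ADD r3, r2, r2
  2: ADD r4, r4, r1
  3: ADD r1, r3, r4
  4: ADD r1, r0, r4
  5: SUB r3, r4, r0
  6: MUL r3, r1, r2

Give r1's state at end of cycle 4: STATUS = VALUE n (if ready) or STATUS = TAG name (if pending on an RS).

  c1: issue ADD r1<-Add1  regs: r0:8,r1:Add1,r2:6,r3:4,r4:5
  c2: issue ADD r3<-Add2  regs: r0:8,r1:Add1,r2:6,r3:Add2,r4:5
  c3: CDB Add1=13; issue ADD r4<-Add1  regs: r0:8,r1:13,r2:6,r3:Add2,r4:Add1
  c4: CDB Add2=12; issue ADD r1<-Add2  regs: r0:8,r1:Add2,r2:6,r3:12,r4:Add1

STATUS = TAG Add2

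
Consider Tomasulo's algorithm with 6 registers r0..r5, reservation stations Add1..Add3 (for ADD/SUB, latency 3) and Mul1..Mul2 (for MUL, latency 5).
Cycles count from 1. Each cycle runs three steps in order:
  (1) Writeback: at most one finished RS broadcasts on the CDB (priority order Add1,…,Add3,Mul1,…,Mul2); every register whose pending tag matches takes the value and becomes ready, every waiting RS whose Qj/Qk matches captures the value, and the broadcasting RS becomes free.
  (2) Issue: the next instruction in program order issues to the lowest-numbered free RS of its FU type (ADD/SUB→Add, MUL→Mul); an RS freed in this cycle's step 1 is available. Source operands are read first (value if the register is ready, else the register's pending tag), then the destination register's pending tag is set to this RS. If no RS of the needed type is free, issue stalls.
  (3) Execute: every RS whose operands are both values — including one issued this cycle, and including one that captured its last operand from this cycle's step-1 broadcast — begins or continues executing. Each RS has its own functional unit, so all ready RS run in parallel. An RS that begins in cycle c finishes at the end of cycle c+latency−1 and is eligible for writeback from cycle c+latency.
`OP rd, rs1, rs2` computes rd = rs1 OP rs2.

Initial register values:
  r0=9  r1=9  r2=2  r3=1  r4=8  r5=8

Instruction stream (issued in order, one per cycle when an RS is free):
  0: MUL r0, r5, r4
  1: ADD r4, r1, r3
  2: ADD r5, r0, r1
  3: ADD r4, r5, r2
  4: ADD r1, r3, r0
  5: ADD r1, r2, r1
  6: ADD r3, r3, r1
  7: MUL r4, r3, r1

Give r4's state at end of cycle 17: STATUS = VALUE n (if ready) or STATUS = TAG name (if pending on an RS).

STATUS = TAG Mul1

c1: issue MUL r0<-Mul1 | r0:Mul1,r1:9,r2:2,r3:1,r4:8,r5:8
c2: issue ADD r4<-Add1 | r0:Mul1,r1:9,r2:2,r3:1,r4:Add1,r5:8
c3: issue ADD r5<-Add2 | r0:Mul1,r1:9,r2:2,r3:1,r4:Add1,r5:Add2
c4: issue ADD r4<-Add3 | r0:Mul1,r1:9,r2:2,r3:1,r4:Add3,r5:Add2
c5: CDB Add1=10; issue ADD r1<-Add1 | r0:Mul1,r1:Add1,r2:2,r3:1,r4:Add3,r5:Add2
c6: CDB Mul1=64; stall | r0:64,r1:Add1,r2:2,r3:1,r4:Add3,r5:Add2
c7: stall | r0:64,r1:Add1,r2:2,r3:1,r4:Add3,r5:Add2
c8: stall | r0:64,r1:Add1,r2:2,r3:1,r4:Add3,r5:Add2
c9: CDB Add1=65; issue ADD r1<-Add1 | r0:64,r1:Add1,r2:2,r3:1,r4:Add3,r5:Add2
c10: CDB Add2=73; issue ADD r3<-Add2 | r0:64,r1:Add1,r2:2,r3:Add2,r4:Add3,r5:73
c11: issue MUL r4<-Mul1 | r0:64,r1:Add1,r2:2,r3:Add2,r4:Mul1,r5:73
c12: CDB Add1=67 | r0:64,r1:67,r2:2,r3:Add2,r4:Mul1,r5:73
c13: CDB Add3=75 | r0:64,r1:67,r2:2,r3:Add2,r4:Mul1,r5:73
c14: - | r0:64,r1:67,r2:2,r3:Add2,r4:Mul1,r5:73
c15: CDB Add2=68 | r0:64,r1:67,r2:2,r3:68,r4:Mul1,r5:73
c16: - | r0:64,r1:67,r2:2,r3:68,r4:Mul1,r5:73
c17: - | r0:64,r1:67,r2:2,r3:68,r4:Mul1,r5:73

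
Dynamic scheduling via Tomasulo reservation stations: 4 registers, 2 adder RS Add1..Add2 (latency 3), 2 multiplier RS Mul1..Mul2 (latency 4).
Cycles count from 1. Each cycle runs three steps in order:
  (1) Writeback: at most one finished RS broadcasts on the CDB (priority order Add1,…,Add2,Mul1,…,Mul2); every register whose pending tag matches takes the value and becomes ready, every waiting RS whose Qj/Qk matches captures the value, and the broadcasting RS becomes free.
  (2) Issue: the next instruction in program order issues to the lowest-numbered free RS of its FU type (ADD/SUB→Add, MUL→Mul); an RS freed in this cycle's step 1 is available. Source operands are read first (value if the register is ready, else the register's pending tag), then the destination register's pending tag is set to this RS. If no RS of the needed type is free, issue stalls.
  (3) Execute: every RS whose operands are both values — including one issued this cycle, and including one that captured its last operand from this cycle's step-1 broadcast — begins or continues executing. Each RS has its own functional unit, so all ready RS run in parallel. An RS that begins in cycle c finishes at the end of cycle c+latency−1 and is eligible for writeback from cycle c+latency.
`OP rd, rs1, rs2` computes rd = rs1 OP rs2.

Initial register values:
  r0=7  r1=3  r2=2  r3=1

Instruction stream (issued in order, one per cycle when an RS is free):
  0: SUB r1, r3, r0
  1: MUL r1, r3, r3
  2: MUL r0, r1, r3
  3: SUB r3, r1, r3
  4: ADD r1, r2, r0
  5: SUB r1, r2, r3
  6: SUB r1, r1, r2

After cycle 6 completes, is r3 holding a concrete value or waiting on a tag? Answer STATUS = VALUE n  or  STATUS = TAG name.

STATUS = TAG Add1

  c1: issue SUB r1<-Add1  regs: r0:7,r1:Add1,r2:2,r3:1
  c2: issue MUL r1<-Mul1  regs: r0:7,r1:Mul1,r2:2,r3:1
  c3: issue MUL r0<-Mul2  regs: r0:Mul2,r1:Mul1,r2:2,r3:1
  c4: CDB Add1=-6; issue SUB r3<-Add1  regs: r0:Mul2,r1:Mul1,r2:2,r3:Add1
  c5: issue ADD r1<-Add2  regs: r0:Mul2,r1:Add2,r2:2,r3:Add1
  c6: CDB Mul1=1; stall  regs: r0:Mul2,r1:Add2,r2:2,r3:Add1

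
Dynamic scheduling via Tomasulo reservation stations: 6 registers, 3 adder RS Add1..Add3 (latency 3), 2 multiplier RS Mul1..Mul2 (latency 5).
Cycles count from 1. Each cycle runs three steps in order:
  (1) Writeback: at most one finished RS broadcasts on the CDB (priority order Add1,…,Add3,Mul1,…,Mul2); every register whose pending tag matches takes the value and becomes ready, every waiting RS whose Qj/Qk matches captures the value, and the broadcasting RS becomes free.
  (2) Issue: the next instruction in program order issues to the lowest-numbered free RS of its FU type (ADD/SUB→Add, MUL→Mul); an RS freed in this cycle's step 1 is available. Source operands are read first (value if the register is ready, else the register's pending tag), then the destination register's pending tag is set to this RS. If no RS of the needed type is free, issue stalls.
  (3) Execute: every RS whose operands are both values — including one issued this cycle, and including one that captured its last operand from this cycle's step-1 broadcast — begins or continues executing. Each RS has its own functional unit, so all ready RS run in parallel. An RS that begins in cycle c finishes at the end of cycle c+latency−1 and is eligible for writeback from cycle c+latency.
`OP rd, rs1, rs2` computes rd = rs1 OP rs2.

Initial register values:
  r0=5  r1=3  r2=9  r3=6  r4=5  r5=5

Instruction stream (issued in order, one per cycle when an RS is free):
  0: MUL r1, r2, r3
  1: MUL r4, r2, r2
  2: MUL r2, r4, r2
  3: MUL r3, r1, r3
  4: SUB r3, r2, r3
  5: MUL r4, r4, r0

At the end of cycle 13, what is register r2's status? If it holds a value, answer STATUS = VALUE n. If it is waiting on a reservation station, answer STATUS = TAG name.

cycle 1: issue MUL r1<-Mul1 // r0:5,r1:Mul1,r2:9,r3:6,r4:5,r5:5
cycle 2: issue MUL r4<-Mul2 // r0:5,r1:Mul1,r2:9,r3:6,r4:Mul2,r5:5
cycle 3: stall // r0:5,r1:Mul1,r2:9,r3:6,r4:Mul2,r5:5
cycle 4: stall // r0:5,r1:Mul1,r2:9,r3:6,r4:Mul2,r5:5
cycle 5: stall // r0:5,r1:Mul1,r2:9,r3:6,r4:Mul2,r5:5
cycle 6: CDB Mul1=54; issue MUL r2<-Mul1 // r0:5,r1:54,r2:Mul1,r3:6,r4:Mul2,r5:5
cycle 7: CDB Mul2=81; issue MUL r3<-Mul2 // r0:5,r1:54,r2:Mul1,r3:Mul2,r4:81,r5:5
cycle 8: issue SUB r3<-Add1 // r0:5,r1:54,r2:Mul1,r3:Add1,r4:81,r5:5
cycle 9: stall // r0:5,r1:54,r2:Mul1,r3:Add1,r4:81,r5:5
cycle 10: stall // r0:5,r1:54,r2:Mul1,r3:Add1,r4:81,r5:5
cycle 11: stall // r0:5,r1:54,r2:Mul1,r3:Add1,r4:81,r5:5
cycle 12: CDB Mul1=729; issue MUL r4<-Mul1 // r0:5,r1:54,r2:729,r3:Add1,r4:Mul1,r5:5
cycle 13: CDB Mul2=324 // r0:5,r1:54,r2:729,r3:Add1,r4:Mul1,r5:5

STATUS = VALUE 729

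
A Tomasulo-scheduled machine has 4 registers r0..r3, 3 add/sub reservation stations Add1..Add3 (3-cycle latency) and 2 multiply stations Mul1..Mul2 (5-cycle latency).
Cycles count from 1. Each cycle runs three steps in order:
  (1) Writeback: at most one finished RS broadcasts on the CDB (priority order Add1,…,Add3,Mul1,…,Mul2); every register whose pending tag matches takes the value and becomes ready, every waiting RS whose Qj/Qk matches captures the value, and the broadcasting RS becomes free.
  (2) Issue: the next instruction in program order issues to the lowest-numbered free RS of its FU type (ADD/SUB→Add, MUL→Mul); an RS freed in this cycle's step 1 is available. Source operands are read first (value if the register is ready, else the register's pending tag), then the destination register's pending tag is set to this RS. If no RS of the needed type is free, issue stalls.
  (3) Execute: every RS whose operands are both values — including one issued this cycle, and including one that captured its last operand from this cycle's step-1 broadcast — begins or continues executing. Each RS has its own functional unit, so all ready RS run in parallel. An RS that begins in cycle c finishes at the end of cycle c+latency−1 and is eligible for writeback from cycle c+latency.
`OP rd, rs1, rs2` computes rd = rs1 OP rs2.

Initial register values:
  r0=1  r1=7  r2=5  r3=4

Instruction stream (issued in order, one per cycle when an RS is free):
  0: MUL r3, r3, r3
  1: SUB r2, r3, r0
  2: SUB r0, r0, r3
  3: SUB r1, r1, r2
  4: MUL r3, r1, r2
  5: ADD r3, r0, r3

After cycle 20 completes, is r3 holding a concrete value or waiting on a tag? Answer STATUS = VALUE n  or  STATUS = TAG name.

  c1: issue MUL r3<-Mul1  regs: r0:1,r1:7,r2:5,r3:Mul1
  c2: issue SUB r2<-Add1  regs: r0:1,r1:7,r2:Add1,r3:Mul1
  c3: issue SUB r0<-Add2  regs: r0:Add2,r1:7,r2:Add1,r3:Mul1
  c4: issue SUB r1<-Add3  regs: r0:Add2,r1:Add3,r2:Add1,r3:Mul1
  c5: issue MUL r3<-Mul2  regs: r0:Add2,r1:Add3,r2:Add1,r3:Mul2
  c6: CDB Mul1=16; stall  regs: r0:Add2,r1:Add3,r2:Add1,r3:Mul2
  c7: stall  regs: r0:Add2,r1:Add3,r2:Add1,r3:Mul2
  c8: stall  regs: r0:Add2,r1:Add3,r2:Add1,r3:Mul2
  c9: CDB Add1=15; issue ADD r3<-Add1  regs: r0:Add2,r1:Add3,r2:15,r3:Add1
  c10: CDB Add2=-15  regs: r0:-15,r1:Add3,r2:15,r3:Add1
  c11: -  regs: r0:-15,r1:Add3,r2:15,r3:Add1
  c12: CDB Add3=-8  regs: r0:-15,r1:-8,r2:15,r3:Add1
  c13: -  regs: r0:-15,r1:-8,r2:15,r3:Add1
  c14: -  regs: r0:-15,r1:-8,r2:15,r3:Add1
  c15: -  regs: r0:-15,r1:-8,r2:15,r3:Add1
  c16: -  regs: r0:-15,r1:-8,r2:15,r3:Add1
  c17: CDB Mul2=-120  regs: r0:-15,r1:-8,r2:15,r3:Add1
  c18: -  regs: r0:-15,r1:-8,r2:15,r3:Add1
  c19: -  regs: r0:-15,r1:-8,r2:15,r3:Add1
  c20: CDB Add1=-135  regs: r0:-15,r1:-8,r2:15,r3:-135

STATUS = VALUE -135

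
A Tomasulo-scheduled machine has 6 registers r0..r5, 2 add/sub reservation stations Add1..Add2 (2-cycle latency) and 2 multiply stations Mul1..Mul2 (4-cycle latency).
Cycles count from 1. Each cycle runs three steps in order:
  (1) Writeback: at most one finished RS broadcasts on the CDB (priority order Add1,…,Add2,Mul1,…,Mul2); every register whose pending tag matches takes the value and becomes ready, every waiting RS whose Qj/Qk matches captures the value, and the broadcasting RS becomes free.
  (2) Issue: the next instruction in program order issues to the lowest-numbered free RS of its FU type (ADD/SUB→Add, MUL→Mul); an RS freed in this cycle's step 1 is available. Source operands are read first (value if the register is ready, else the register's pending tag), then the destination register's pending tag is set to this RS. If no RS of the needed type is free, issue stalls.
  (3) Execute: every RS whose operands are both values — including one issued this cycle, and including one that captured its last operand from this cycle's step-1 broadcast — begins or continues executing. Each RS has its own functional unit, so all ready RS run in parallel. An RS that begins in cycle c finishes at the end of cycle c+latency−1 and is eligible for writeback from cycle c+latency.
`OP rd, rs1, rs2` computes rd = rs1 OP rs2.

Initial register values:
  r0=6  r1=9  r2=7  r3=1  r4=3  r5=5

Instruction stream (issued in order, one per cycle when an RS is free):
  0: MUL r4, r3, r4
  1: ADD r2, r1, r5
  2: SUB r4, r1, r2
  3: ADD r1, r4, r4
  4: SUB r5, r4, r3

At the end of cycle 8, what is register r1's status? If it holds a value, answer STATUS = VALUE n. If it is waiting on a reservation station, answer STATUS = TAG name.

c1: issue MUL r4<-Mul1 | r0:6,r1:9,r2:7,r3:1,r4:Mul1,r5:5
c2: issue ADD r2<-Add1 | r0:6,r1:9,r2:Add1,r3:1,r4:Mul1,r5:5
c3: issue SUB r4<-Add2 | r0:6,r1:9,r2:Add1,r3:1,r4:Add2,r5:5
c4: CDB Add1=14; issue ADD r1<-Add1 | r0:6,r1:Add1,r2:14,r3:1,r4:Add2,r5:5
c5: CDB Mul1=3; stall | r0:6,r1:Add1,r2:14,r3:1,r4:Add2,r5:5
c6: CDB Add2=-5; issue SUB r5<-Add2 | r0:6,r1:Add1,r2:14,r3:1,r4:-5,r5:Add2
c7: - | r0:6,r1:Add1,r2:14,r3:1,r4:-5,r5:Add2
c8: CDB Add1=-10 | r0:6,r1:-10,r2:14,r3:1,r4:-5,r5:Add2

STATUS = VALUE -10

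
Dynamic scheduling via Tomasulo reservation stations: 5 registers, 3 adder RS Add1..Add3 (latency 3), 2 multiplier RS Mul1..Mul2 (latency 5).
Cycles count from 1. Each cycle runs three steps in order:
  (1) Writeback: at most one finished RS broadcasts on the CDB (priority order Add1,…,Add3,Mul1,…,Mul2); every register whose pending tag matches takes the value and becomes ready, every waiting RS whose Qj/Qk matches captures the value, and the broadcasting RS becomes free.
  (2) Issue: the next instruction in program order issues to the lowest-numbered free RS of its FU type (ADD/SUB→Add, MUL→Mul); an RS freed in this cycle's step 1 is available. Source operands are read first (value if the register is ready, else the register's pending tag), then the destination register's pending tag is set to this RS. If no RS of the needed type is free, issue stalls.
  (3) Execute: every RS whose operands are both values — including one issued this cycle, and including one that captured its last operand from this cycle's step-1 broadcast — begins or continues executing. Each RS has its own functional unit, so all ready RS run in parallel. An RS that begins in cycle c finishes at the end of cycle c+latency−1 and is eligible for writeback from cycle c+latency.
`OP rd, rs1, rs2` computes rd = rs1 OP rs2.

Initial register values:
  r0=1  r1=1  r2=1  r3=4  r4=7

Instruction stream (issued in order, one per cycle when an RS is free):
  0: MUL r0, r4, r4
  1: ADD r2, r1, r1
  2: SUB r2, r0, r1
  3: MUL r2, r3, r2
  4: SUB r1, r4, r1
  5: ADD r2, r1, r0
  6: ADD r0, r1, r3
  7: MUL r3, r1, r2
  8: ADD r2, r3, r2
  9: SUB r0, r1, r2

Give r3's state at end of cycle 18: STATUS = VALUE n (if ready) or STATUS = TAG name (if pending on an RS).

c1: issue MUL r0<-Mul1 | r0:Mul1,r1:1,r2:1,r3:4,r4:7
c2: issue ADD r2<-Add1 | r0:Mul1,r1:1,r2:Add1,r3:4,r4:7
c3: issue SUB r2<-Add2 | r0:Mul1,r1:1,r2:Add2,r3:4,r4:7
c4: issue MUL r2<-Mul2 | r0:Mul1,r1:1,r2:Mul2,r3:4,r4:7
c5: CDB Add1=2; issue SUB r1<-Add1 | r0:Mul1,r1:Add1,r2:Mul2,r3:4,r4:7
c6: CDB Mul1=49; issue ADD r2<-Add3 | r0:49,r1:Add1,r2:Add3,r3:4,r4:7
c7: stall | r0:49,r1:Add1,r2:Add3,r3:4,r4:7
c8: CDB Add1=6; issue ADD r0<-Add1 | r0:Add1,r1:6,r2:Add3,r3:4,r4:7
c9: CDB Add2=48; issue MUL r3<-Mul1 | r0:Add1,r1:6,r2:Add3,r3:Mul1,r4:7
c10: issue ADD r2<-Add2 | r0:Add1,r1:6,r2:Add2,r3:Mul1,r4:7
c11: CDB Add1=10; issue SUB r0<-Add1 | r0:Add1,r1:6,r2:Add2,r3:Mul1,r4:7
c12: CDB Add3=55 | r0:Add1,r1:6,r2:Add2,r3:Mul1,r4:7
c13: - | r0:Add1,r1:6,r2:Add2,r3:Mul1,r4:7
c14: CDB Mul2=192 | r0:Add1,r1:6,r2:Add2,r3:Mul1,r4:7
c15: - | r0:Add1,r1:6,r2:Add2,r3:Mul1,r4:7
c16: - | r0:Add1,r1:6,r2:Add2,r3:Mul1,r4:7
c17: CDB Mul1=330 | r0:Add1,r1:6,r2:Add2,r3:330,r4:7
c18: - | r0:Add1,r1:6,r2:Add2,r3:330,r4:7

STATUS = VALUE 330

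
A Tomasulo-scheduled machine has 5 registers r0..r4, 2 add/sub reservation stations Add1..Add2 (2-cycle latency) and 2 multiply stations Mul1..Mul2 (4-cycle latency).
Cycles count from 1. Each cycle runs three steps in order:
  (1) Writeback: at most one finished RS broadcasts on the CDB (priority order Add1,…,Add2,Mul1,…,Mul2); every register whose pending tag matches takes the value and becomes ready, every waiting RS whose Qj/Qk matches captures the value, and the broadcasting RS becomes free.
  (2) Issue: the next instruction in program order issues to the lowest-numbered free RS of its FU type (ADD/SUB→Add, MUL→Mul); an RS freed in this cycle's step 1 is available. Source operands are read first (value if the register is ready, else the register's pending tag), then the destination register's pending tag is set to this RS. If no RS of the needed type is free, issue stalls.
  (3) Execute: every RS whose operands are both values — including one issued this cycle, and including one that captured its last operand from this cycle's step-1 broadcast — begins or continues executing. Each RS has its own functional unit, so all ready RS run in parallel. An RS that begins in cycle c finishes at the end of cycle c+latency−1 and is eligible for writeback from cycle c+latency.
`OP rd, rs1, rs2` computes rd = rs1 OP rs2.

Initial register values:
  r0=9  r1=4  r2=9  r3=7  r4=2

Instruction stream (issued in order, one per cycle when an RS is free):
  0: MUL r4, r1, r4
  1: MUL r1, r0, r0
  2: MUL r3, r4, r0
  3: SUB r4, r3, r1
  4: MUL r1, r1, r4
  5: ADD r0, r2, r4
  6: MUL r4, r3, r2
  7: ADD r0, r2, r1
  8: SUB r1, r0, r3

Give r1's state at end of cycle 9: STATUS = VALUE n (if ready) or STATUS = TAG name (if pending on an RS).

cycle 1: issue MUL r4<-Mul1 // r0:9,r1:4,r2:9,r3:7,r4:Mul1
cycle 2: issue MUL r1<-Mul2 // r0:9,r1:Mul2,r2:9,r3:7,r4:Mul1
cycle 3: stall // r0:9,r1:Mul2,r2:9,r3:7,r4:Mul1
cycle 4: stall // r0:9,r1:Mul2,r2:9,r3:7,r4:Mul1
cycle 5: CDB Mul1=8; issue MUL r3<-Mul1 // r0:9,r1:Mul2,r2:9,r3:Mul1,r4:8
cycle 6: CDB Mul2=81; issue SUB r4<-Add1 // r0:9,r1:81,r2:9,r3:Mul1,r4:Add1
cycle 7: issue MUL r1<-Mul2 // r0:9,r1:Mul2,r2:9,r3:Mul1,r4:Add1
cycle 8: issue ADD r0<-Add2 // r0:Add2,r1:Mul2,r2:9,r3:Mul1,r4:Add1
cycle 9: CDB Mul1=72; issue MUL r4<-Mul1 // r0:Add2,r1:Mul2,r2:9,r3:72,r4:Mul1

STATUS = TAG Mul2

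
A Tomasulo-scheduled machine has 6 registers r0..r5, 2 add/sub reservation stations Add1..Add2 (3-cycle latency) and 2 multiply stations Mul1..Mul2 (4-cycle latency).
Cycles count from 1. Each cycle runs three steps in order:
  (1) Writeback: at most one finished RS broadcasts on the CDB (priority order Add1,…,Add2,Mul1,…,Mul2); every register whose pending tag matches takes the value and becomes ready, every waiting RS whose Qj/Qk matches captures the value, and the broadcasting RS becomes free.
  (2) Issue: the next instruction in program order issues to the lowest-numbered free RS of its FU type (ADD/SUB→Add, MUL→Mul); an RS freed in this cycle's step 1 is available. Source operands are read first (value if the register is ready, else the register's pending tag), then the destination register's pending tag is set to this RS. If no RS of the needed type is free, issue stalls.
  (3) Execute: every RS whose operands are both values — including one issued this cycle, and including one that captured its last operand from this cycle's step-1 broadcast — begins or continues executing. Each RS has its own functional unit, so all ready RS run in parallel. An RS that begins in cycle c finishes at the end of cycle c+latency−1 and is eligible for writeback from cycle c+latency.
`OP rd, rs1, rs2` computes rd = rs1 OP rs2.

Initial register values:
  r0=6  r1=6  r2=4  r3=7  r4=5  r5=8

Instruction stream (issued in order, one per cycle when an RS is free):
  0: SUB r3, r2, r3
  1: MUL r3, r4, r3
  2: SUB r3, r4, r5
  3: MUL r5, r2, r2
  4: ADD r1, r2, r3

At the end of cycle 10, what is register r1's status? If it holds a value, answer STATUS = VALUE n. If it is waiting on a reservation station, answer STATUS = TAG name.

STATUS = VALUE 1

  c1: issue SUB r3<-Add1  regs: r0:6,r1:6,r2:4,r3:Add1,r4:5,r5:8
  c2: issue MUL r3<-Mul1  regs: r0:6,r1:6,r2:4,r3:Mul1,r4:5,r5:8
  c3: issue SUB r3<-Add2  regs: r0:6,r1:6,r2:4,r3:Add2,r4:5,r5:8
  c4: CDB Add1=-3; issue MUL r5<-Mul2  regs: r0:6,r1:6,r2:4,r3:Add2,r4:5,r5:Mul2
  c5: issue ADD r1<-Add1  regs: r0:6,r1:Add1,r2:4,r3:Add2,r4:5,r5:Mul2
  c6: CDB Add2=-3  regs: r0:6,r1:Add1,r2:4,r3:-3,r4:5,r5:Mul2
  c7: -  regs: r0:6,r1:Add1,r2:4,r3:-3,r4:5,r5:Mul2
  c8: CDB Mul1=-15  regs: r0:6,r1:Add1,r2:4,r3:-3,r4:5,r5:Mul2
  c9: CDB Add1=1  regs: r0:6,r1:1,r2:4,r3:-3,r4:5,r5:Mul2
  c10: CDB Mul2=16  regs: r0:6,r1:1,r2:4,r3:-3,r4:5,r5:16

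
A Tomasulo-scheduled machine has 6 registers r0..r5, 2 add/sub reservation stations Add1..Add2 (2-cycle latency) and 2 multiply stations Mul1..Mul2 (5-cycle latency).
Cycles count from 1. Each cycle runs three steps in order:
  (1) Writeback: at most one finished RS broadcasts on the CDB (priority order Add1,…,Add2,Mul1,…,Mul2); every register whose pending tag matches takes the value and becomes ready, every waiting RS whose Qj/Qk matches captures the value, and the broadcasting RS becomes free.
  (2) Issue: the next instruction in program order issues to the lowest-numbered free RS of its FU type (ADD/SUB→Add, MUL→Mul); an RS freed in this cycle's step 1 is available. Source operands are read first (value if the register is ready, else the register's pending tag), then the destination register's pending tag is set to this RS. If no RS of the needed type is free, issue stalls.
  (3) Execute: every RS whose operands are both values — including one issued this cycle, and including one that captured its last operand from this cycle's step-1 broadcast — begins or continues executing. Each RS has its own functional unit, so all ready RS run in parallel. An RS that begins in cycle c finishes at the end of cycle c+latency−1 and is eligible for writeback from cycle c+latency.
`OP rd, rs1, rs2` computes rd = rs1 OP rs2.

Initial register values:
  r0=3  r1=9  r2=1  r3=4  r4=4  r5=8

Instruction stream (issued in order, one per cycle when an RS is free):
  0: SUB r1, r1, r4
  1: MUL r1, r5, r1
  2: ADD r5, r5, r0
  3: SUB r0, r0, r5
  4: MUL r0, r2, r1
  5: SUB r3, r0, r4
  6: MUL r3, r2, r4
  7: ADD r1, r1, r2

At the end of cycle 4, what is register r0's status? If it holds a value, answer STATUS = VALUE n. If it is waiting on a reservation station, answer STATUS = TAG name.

c1: issue SUB r1<-Add1 | r0:3,r1:Add1,r2:1,r3:4,r4:4,r5:8
c2: issue MUL r1<-Mul1 | r0:3,r1:Mul1,r2:1,r3:4,r4:4,r5:8
c3: CDB Add1=5; issue ADD r5<-Add1 | r0:3,r1:Mul1,r2:1,r3:4,r4:4,r5:Add1
c4: issue SUB r0<-Add2 | r0:Add2,r1:Mul1,r2:1,r3:4,r4:4,r5:Add1

STATUS = TAG Add2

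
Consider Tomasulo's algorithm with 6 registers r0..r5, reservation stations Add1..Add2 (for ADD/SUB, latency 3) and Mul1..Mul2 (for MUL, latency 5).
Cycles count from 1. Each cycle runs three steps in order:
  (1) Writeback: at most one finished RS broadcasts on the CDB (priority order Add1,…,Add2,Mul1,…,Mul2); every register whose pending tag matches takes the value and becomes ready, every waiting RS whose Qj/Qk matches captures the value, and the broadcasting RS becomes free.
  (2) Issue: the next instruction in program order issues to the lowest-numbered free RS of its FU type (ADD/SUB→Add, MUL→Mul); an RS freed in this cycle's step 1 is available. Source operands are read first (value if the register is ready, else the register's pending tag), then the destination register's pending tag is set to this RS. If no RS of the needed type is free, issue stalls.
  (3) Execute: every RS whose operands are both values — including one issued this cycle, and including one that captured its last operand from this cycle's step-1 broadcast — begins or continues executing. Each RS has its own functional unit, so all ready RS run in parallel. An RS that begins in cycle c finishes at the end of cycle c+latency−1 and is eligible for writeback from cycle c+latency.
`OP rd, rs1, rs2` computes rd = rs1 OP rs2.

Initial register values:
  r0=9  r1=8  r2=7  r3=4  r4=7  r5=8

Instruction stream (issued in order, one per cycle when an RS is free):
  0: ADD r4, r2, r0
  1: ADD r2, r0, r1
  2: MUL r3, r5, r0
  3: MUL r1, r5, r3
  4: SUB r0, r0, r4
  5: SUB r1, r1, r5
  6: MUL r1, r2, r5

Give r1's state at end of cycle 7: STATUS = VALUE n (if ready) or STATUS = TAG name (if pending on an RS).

  c1: issue ADD r4<-Add1  regs: r0:9,r1:8,r2:7,r3:4,r4:Add1,r5:8
  c2: issue ADD r2<-Add2  regs: r0:9,r1:8,r2:Add2,r3:4,r4:Add1,r5:8
  c3: issue MUL r3<-Mul1  regs: r0:9,r1:8,r2:Add2,r3:Mul1,r4:Add1,r5:8
  c4: CDB Add1=16; issue MUL r1<-Mul2  regs: r0:9,r1:Mul2,r2:Add2,r3:Mul1,r4:16,r5:8
  c5: CDB Add2=17; issue SUB r0<-Add1  regs: r0:Add1,r1:Mul2,r2:17,r3:Mul1,r4:16,r5:8
  c6: issue SUB r1<-Add2  regs: r0:Add1,r1:Add2,r2:17,r3:Mul1,r4:16,r5:8
  c7: stall  regs: r0:Add1,r1:Add2,r2:17,r3:Mul1,r4:16,r5:8

STATUS = TAG Add2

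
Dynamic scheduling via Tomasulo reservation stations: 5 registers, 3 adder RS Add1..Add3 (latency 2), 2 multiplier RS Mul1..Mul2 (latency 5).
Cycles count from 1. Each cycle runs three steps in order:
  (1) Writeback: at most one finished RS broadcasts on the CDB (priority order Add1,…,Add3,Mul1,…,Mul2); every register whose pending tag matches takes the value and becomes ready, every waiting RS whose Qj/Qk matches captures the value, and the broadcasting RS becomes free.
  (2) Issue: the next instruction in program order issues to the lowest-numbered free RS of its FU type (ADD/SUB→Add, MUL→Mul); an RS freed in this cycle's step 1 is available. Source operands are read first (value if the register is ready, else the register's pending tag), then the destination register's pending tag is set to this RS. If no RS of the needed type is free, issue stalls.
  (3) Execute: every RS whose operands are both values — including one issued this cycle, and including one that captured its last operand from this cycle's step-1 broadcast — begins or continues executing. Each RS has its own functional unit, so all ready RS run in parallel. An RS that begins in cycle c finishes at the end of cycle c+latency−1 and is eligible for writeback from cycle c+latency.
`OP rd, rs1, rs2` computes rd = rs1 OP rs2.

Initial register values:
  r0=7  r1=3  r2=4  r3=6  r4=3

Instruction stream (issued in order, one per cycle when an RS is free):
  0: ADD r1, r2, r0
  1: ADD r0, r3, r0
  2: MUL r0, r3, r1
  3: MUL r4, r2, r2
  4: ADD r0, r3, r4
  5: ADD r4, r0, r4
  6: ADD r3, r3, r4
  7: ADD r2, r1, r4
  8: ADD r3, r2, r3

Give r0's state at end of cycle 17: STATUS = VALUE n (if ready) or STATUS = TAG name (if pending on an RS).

  c1: issue ADD r1<-Add1  regs: r0:7,r1:Add1,r2:4,r3:6,r4:3
  c2: issue ADD r0<-Add2  regs: r0:Add2,r1:Add1,r2:4,r3:6,r4:3
  c3: CDB Add1=11; issue MUL r0<-Mul1  regs: r0:Mul1,r1:11,r2:4,r3:6,r4:3
  c4: CDB Add2=13; issue MUL r4<-Mul2  regs: r0:Mul1,r1:11,r2:4,r3:6,r4:Mul2
  c5: issue ADD r0<-Add1  regs: r0:Add1,r1:11,r2:4,r3:6,r4:Mul2
  c6: issue ADD r4<-Add2  regs: r0:Add1,r1:11,r2:4,r3:6,r4:Add2
  c7: issue ADD r3<-Add3  regs: r0:Add1,r1:11,r2:4,r3:Add3,r4:Add2
  c8: CDB Mul1=66; stall  regs: r0:Add1,r1:11,r2:4,r3:Add3,r4:Add2
  c9: CDB Mul2=16; stall  regs: r0:Add1,r1:11,r2:4,r3:Add3,r4:Add2
  c10: stall  regs: r0:Add1,r1:11,r2:4,r3:Add3,r4:Add2
  c11: CDB Add1=22; issue ADD r2<-Add1  regs: r0:22,r1:11,r2:Add1,r3:Add3,r4:Add2
  c12: stall  regs: r0:22,r1:11,r2:Add1,r3:Add3,r4:Add2
  c13: CDB Add2=38; issue ADD r3<-Add2  regs: r0:22,r1:11,r2:Add1,r3:Add2,r4:38
  c14: -  regs: r0:22,r1:11,r2:Add1,r3:Add2,r4:38
  c15: CDB Add1=49  regs: r0:22,r1:11,r2:49,r3:Add2,r4:38
  c16: CDB Add3=44  regs: r0:22,r1:11,r2:49,r3:Add2,r4:38
  c17: -  regs: r0:22,r1:11,r2:49,r3:Add2,r4:38

STATUS = VALUE 22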